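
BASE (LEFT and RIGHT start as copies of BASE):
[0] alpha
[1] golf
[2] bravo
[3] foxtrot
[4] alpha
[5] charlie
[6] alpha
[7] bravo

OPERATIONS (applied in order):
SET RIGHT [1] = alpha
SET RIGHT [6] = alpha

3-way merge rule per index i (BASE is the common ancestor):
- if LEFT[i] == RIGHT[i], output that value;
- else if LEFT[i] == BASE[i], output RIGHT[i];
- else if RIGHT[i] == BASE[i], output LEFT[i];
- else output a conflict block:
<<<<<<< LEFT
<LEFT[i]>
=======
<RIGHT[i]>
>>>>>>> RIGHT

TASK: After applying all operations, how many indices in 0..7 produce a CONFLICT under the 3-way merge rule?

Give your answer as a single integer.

Final LEFT:  [alpha, golf, bravo, foxtrot, alpha, charlie, alpha, bravo]
Final RIGHT: [alpha, alpha, bravo, foxtrot, alpha, charlie, alpha, bravo]
i=0: L=alpha R=alpha -> agree -> alpha
i=1: L=golf=BASE, R=alpha -> take RIGHT -> alpha
i=2: L=bravo R=bravo -> agree -> bravo
i=3: L=foxtrot R=foxtrot -> agree -> foxtrot
i=4: L=alpha R=alpha -> agree -> alpha
i=5: L=charlie R=charlie -> agree -> charlie
i=6: L=alpha R=alpha -> agree -> alpha
i=7: L=bravo R=bravo -> agree -> bravo
Conflict count: 0

Answer: 0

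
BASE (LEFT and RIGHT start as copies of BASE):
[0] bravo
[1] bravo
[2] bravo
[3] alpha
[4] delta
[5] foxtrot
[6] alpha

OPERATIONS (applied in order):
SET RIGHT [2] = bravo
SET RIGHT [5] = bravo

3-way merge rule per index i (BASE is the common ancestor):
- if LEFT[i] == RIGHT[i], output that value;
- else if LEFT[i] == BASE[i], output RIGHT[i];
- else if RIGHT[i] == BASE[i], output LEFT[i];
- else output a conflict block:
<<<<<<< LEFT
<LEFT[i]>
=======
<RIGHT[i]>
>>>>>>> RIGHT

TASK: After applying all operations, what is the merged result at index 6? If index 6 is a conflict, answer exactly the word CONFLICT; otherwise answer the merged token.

Final LEFT:  [bravo, bravo, bravo, alpha, delta, foxtrot, alpha]
Final RIGHT: [bravo, bravo, bravo, alpha, delta, bravo, alpha]
i=0: L=bravo R=bravo -> agree -> bravo
i=1: L=bravo R=bravo -> agree -> bravo
i=2: L=bravo R=bravo -> agree -> bravo
i=3: L=alpha R=alpha -> agree -> alpha
i=4: L=delta R=delta -> agree -> delta
i=5: L=foxtrot=BASE, R=bravo -> take RIGHT -> bravo
i=6: L=alpha R=alpha -> agree -> alpha
Index 6 -> alpha

Answer: alpha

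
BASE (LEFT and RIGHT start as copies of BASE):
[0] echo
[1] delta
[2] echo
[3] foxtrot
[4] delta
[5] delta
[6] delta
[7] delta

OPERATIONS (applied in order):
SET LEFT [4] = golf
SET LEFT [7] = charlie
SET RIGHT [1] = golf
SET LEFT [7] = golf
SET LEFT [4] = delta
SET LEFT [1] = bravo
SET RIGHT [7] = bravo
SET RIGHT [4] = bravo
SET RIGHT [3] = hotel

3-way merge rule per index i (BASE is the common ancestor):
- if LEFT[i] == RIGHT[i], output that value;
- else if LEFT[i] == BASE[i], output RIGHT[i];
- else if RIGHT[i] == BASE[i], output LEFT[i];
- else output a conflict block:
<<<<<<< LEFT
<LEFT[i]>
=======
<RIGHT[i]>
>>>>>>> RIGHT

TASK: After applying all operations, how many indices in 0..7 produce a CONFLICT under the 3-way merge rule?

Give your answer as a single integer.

Answer: 2

Derivation:
Final LEFT:  [echo, bravo, echo, foxtrot, delta, delta, delta, golf]
Final RIGHT: [echo, golf, echo, hotel, bravo, delta, delta, bravo]
i=0: L=echo R=echo -> agree -> echo
i=1: BASE=delta L=bravo R=golf all differ -> CONFLICT
i=2: L=echo R=echo -> agree -> echo
i=3: L=foxtrot=BASE, R=hotel -> take RIGHT -> hotel
i=4: L=delta=BASE, R=bravo -> take RIGHT -> bravo
i=5: L=delta R=delta -> agree -> delta
i=6: L=delta R=delta -> agree -> delta
i=7: BASE=delta L=golf R=bravo all differ -> CONFLICT
Conflict count: 2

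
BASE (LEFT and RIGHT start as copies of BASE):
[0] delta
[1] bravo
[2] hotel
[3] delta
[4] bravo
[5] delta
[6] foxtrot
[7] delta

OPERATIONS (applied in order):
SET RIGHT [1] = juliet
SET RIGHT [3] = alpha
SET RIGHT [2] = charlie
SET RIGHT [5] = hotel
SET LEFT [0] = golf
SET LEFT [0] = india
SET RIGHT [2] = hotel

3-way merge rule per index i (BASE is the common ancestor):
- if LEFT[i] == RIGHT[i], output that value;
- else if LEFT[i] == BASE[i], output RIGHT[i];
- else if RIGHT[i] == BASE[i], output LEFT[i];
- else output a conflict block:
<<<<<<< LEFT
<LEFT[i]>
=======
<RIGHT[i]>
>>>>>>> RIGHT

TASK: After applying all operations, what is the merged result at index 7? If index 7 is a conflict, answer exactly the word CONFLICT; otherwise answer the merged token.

Answer: delta

Derivation:
Final LEFT:  [india, bravo, hotel, delta, bravo, delta, foxtrot, delta]
Final RIGHT: [delta, juliet, hotel, alpha, bravo, hotel, foxtrot, delta]
i=0: L=india, R=delta=BASE -> take LEFT -> india
i=1: L=bravo=BASE, R=juliet -> take RIGHT -> juliet
i=2: L=hotel R=hotel -> agree -> hotel
i=3: L=delta=BASE, R=alpha -> take RIGHT -> alpha
i=4: L=bravo R=bravo -> agree -> bravo
i=5: L=delta=BASE, R=hotel -> take RIGHT -> hotel
i=6: L=foxtrot R=foxtrot -> agree -> foxtrot
i=7: L=delta R=delta -> agree -> delta
Index 7 -> delta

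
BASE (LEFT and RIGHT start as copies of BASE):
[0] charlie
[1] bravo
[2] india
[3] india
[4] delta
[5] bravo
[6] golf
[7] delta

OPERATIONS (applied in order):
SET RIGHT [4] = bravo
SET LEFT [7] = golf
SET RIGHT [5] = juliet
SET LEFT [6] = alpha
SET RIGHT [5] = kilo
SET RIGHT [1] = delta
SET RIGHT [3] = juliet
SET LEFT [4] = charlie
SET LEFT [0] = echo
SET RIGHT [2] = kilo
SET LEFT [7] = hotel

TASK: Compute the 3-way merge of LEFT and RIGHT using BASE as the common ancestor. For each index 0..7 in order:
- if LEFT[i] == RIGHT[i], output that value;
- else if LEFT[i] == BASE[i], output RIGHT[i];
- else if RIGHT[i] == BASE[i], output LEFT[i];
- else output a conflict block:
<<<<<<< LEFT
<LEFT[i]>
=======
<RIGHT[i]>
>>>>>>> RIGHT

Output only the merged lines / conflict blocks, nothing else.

Answer: echo
delta
kilo
juliet
<<<<<<< LEFT
charlie
=======
bravo
>>>>>>> RIGHT
kilo
alpha
hotel

Derivation:
Final LEFT:  [echo, bravo, india, india, charlie, bravo, alpha, hotel]
Final RIGHT: [charlie, delta, kilo, juliet, bravo, kilo, golf, delta]
i=0: L=echo, R=charlie=BASE -> take LEFT -> echo
i=1: L=bravo=BASE, R=delta -> take RIGHT -> delta
i=2: L=india=BASE, R=kilo -> take RIGHT -> kilo
i=3: L=india=BASE, R=juliet -> take RIGHT -> juliet
i=4: BASE=delta L=charlie R=bravo all differ -> CONFLICT
i=5: L=bravo=BASE, R=kilo -> take RIGHT -> kilo
i=6: L=alpha, R=golf=BASE -> take LEFT -> alpha
i=7: L=hotel, R=delta=BASE -> take LEFT -> hotel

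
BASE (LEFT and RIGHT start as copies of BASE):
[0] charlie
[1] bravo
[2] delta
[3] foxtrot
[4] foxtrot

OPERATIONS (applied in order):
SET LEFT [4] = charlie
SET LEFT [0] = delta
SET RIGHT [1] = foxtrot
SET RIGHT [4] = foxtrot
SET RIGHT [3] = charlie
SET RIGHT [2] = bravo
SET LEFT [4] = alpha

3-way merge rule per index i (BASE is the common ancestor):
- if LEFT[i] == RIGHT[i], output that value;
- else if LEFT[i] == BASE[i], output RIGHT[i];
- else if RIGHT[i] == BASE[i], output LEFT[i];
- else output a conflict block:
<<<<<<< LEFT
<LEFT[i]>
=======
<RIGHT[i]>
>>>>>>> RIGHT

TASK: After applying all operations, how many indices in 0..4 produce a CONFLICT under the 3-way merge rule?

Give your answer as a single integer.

Final LEFT:  [delta, bravo, delta, foxtrot, alpha]
Final RIGHT: [charlie, foxtrot, bravo, charlie, foxtrot]
i=0: L=delta, R=charlie=BASE -> take LEFT -> delta
i=1: L=bravo=BASE, R=foxtrot -> take RIGHT -> foxtrot
i=2: L=delta=BASE, R=bravo -> take RIGHT -> bravo
i=3: L=foxtrot=BASE, R=charlie -> take RIGHT -> charlie
i=4: L=alpha, R=foxtrot=BASE -> take LEFT -> alpha
Conflict count: 0

Answer: 0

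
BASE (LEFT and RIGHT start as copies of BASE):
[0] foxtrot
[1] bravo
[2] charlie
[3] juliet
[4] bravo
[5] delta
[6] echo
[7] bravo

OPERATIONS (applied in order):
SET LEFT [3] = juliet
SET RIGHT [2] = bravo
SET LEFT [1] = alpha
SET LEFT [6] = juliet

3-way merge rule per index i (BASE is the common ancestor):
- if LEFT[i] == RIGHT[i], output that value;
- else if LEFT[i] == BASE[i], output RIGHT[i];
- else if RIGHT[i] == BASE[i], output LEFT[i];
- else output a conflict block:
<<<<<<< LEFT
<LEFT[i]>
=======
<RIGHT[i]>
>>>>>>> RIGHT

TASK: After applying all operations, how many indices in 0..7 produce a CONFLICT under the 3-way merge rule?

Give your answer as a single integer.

Final LEFT:  [foxtrot, alpha, charlie, juliet, bravo, delta, juliet, bravo]
Final RIGHT: [foxtrot, bravo, bravo, juliet, bravo, delta, echo, bravo]
i=0: L=foxtrot R=foxtrot -> agree -> foxtrot
i=1: L=alpha, R=bravo=BASE -> take LEFT -> alpha
i=2: L=charlie=BASE, R=bravo -> take RIGHT -> bravo
i=3: L=juliet R=juliet -> agree -> juliet
i=4: L=bravo R=bravo -> agree -> bravo
i=5: L=delta R=delta -> agree -> delta
i=6: L=juliet, R=echo=BASE -> take LEFT -> juliet
i=7: L=bravo R=bravo -> agree -> bravo
Conflict count: 0

Answer: 0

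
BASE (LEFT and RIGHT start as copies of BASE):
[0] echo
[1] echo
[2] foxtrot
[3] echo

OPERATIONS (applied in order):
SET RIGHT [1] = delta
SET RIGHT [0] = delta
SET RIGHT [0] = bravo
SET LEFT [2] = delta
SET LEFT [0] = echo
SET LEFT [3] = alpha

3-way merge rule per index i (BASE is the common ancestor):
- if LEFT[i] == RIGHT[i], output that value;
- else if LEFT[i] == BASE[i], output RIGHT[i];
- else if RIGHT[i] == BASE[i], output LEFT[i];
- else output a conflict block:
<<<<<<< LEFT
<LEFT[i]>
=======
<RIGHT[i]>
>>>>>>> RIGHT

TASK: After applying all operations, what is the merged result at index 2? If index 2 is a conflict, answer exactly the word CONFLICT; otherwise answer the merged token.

Final LEFT:  [echo, echo, delta, alpha]
Final RIGHT: [bravo, delta, foxtrot, echo]
i=0: L=echo=BASE, R=bravo -> take RIGHT -> bravo
i=1: L=echo=BASE, R=delta -> take RIGHT -> delta
i=2: L=delta, R=foxtrot=BASE -> take LEFT -> delta
i=3: L=alpha, R=echo=BASE -> take LEFT -> alpha
Index 2 -> delta

Answer: delta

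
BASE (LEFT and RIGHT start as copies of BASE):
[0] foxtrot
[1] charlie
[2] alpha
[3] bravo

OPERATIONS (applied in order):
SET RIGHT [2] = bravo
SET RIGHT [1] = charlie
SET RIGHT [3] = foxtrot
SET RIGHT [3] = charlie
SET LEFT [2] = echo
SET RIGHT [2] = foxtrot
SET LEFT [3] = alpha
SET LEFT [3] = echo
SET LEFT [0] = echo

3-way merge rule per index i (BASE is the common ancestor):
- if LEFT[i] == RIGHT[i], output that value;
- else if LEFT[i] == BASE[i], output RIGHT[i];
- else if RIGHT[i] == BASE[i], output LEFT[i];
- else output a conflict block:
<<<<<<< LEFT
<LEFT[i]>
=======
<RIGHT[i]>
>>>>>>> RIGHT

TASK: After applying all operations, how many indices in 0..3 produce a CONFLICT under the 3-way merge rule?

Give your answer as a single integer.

Answer: 2

Derivation:
Final LEFT:  [echo, charlie, echo, echo]
Final RIGHT: [foxtrot, charlie, foxtrot, charlie]
i=0: L=echo, R=foxtrot=BASE -> take LEFT -> echo
i=1: L=charlie R=charlie -> agree -> charlie
i=2: BASE=alpha L=echo R=foxtrot all differ -> CONFLICT
i=3: BASE=bravo L=echo R=charlie all differ -> CONFLICT
Conflict count: 2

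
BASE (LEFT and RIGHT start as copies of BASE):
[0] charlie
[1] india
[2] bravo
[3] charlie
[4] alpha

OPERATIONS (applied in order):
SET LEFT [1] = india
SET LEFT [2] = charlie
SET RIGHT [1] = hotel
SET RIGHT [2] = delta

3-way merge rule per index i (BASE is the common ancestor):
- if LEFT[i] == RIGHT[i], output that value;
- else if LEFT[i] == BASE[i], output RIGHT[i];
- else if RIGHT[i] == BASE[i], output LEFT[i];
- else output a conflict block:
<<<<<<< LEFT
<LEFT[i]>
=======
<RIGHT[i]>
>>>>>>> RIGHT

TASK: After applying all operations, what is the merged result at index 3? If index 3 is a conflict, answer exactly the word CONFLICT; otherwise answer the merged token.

Answer: charlie

Derivation:
Final LEFT:  [charlie, india, charlie, charlie, alpha]
Final RIGHT: [charlie, hotel, delta, charlie, alpha]
i=0: L=charlie R=charlie -> agree -> charlie
i=1: L=india=BASE, R=hotel -> take RIGHT -> hotel
i=2: BASE=bravo L=charlie R=delta all differ -> CONFLICT
i=3: L=charlie R=charlie -> agree -> charlie
i=4: L=alpha R=alpha -> agree -> alpha
Index 3 -> charlie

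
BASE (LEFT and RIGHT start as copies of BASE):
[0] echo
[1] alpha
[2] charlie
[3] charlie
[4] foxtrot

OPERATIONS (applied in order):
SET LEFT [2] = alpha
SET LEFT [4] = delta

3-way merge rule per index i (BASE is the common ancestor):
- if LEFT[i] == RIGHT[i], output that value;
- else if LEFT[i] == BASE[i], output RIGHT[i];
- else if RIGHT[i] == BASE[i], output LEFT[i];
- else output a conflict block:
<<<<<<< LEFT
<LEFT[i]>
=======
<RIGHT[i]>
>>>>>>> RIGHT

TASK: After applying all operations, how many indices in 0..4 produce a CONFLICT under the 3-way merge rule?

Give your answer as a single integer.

Answer: 0

Derivation:
Final LEFT:  [echo, alpha, alpha, charlie, delta]
Final RIGHT: [echo, alpha, charlie, charlie, foxtrot]
i=0: L=echo R=echo -> agree -> echo
i=1: L=alpha R=alpha -> agree -> alpha
i=2: L=alpha, R=charlie=BASE -> take LEFT -> alpha
i=3: L=charlie R=charlie -> agree -> charlie
i=4: L=delta, R=foxtrot=BASE -> take LEFT -> delta
Conflict count: 0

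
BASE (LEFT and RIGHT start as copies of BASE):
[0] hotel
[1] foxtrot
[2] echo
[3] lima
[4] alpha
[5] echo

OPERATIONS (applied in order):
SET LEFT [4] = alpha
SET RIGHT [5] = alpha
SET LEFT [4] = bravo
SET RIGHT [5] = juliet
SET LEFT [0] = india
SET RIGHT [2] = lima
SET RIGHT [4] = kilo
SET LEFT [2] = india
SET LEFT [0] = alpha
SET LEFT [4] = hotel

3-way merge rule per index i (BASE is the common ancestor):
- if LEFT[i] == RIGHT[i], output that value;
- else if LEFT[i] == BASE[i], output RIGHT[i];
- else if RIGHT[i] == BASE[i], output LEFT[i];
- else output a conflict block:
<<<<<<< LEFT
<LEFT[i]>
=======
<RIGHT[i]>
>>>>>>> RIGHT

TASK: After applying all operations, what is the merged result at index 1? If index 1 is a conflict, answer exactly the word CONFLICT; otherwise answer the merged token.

Answer: foxtrot

Derivation:
Final LEFT:  [alpha, foxtrot, india, lima, hotel, echo]
Final RIGHT: [hotel, foxtrot, lima, lima, kilo, juliet]
i=0: L=alpha, R=hotel=BASE -> take LEFT -> alpha
i=1: L=foxtrot R=foxtrot -> agree -> foxtrot
i=2: BASE=echo L=india R=lima all differ -> CONFLICT
i=3: L=lima R=lima -> agree -> lima
i=4: BASE=alpha L=hotel R=kilo all differ -> CONFLICT
i=5: L=echo=BASE, R=juliet -> take RIGHT -> juliet
Index 1 -> foxtrot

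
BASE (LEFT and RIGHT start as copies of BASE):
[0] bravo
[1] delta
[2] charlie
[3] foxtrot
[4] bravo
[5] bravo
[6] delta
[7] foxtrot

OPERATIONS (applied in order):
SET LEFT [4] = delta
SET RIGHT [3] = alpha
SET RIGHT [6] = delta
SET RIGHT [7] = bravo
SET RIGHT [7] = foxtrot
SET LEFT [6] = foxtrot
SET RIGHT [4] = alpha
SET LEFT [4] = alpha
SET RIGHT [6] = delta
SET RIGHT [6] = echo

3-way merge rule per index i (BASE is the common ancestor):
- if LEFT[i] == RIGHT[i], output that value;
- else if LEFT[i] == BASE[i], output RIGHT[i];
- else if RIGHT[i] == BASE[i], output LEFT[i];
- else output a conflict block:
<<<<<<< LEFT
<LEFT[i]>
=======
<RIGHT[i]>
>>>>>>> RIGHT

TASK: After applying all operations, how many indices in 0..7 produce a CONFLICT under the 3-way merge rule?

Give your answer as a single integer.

Final LEFT:  [bravo, delta, charlie, foxtrot, alpha, bravo, foxtrot, foxtrot]
Final RIGHT: [bravo, delta, charlie, alpha, alpha, bravo, echo, foxtrot]
i=0: L=bravo R=bravo -> agree -> bravo
i=1: L=delta R=delta -> agree -> delta
i=2: L=charlie R=charlie -> agree -> charlie
i=3: L=foxtrot=BASE, R=alpha -> take RIGHT -> alpha
i=4: L=alpha R=alpha -> agree -> alpha
i=5: L=bravo R=bravo -> agree -> bravo
i=6: BASE=delta L=foxtrot R=echo all differ -> CONFLICT
i=7: L=foxtrot R=foxtrot -> agree -> foxtrot
Conflict count: 1

Answer: 1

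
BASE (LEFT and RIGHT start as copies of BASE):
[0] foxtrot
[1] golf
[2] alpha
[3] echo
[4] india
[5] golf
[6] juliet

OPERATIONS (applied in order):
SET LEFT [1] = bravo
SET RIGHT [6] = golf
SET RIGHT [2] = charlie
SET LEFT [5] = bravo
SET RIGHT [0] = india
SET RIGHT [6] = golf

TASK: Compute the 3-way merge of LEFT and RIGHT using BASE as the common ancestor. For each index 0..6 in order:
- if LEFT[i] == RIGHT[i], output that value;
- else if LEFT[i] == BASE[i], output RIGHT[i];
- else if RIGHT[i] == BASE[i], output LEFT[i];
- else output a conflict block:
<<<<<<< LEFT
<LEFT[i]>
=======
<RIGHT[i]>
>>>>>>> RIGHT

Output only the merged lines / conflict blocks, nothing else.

Answer: india
bravo
charlie
echo
india
bravo
golf

Derivation:
Final LEFT:  [foxtrot, bravo, alpha, echo, india, bravo, juliet]
Final RIGHT: [india, golf, charlie, echo, india, golf, golf]
i=0: L=foxtrot=BASE, R=india -> take RIGHT -> india
i=1: L=bravo, R=golf=BASE -> take LEFT -> bravo
i=2: L=alpha=BASE, R=charlie -> take RIGHT -> charlie
i=3: L=echo R=echo -> agree -> echo
i=4: L=india R=india -> agree -> india
i=5: L=bravo, R=golf=BASE -> take LEFT -> bravo
i=6: L=juliet=BASE, R=golf -> take RIGHT -> golf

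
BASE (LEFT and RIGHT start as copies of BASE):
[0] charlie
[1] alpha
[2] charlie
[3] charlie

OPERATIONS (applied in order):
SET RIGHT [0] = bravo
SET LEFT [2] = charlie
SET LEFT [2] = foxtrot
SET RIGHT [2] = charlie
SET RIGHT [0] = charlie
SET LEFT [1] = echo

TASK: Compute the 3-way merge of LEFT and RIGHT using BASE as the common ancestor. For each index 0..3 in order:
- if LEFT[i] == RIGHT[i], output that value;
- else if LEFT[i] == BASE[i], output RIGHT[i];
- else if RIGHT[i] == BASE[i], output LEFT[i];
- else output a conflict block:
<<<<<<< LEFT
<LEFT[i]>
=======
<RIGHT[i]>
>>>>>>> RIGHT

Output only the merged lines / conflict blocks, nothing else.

Answer: charlie
echo
foxtrot
charlie

Derivation:
Final LEFT:  [charlie, echo, foxtrot, charlie]
Final RIGHT: [charlie, alpha, charlie, charlie]
i=0: L=charlie R=charlie -> agree -> charlie
i=1: L=echo, R=alpha=BASE -> take LEFT -> echo
i=2: L=foxtrot, R=charlie=BASE -> take LEFT -> foxtrot
i=3: L=charlie R=charlie -> agree -> charlie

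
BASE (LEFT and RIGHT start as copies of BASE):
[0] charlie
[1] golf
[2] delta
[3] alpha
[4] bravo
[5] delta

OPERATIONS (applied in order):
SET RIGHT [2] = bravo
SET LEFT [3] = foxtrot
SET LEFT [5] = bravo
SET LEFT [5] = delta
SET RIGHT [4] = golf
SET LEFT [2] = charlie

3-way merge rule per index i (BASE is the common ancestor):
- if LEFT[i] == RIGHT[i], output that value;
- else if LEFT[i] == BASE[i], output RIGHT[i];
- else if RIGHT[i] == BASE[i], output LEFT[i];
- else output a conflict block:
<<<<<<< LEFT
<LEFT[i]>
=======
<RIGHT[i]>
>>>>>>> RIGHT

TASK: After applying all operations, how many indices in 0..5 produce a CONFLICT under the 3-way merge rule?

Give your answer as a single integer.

Answer: 1

Derivation:
Final LEFT:  [charlie, golf, charlie, foxtrot, bravo, delta]
Final RIGHT: [charlie, golf, bravo, alpha, golf, delta]
i=0: L=charlie R=charlie -> agree -> charlie
i=1: L=golf R=golf -> agree -> golf
i=2: BASE=delta L=charlie R=bravo all differ -> CONFLICT
i=3: L=foxtrot, R=alpha=BASE -> take LEFT -> foxtrot
i=4: L=bravo=BASE, R=golf -> take RIGHT -> golf
i=5: L=delta R=delta -> agree -> delta
Conflict count: 1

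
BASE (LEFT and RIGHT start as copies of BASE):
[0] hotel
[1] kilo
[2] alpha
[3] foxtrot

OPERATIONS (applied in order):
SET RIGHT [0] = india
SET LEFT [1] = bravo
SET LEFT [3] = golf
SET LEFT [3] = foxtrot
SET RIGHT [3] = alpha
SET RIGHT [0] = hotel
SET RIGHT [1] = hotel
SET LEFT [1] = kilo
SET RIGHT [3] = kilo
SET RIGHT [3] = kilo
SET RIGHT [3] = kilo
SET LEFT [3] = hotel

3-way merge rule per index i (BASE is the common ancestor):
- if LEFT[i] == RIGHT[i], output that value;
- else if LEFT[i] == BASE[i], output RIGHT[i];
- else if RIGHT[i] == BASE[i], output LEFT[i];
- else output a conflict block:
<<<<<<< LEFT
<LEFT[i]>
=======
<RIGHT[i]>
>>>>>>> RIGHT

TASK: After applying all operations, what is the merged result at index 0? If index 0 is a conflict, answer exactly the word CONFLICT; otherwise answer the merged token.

Final LEFT:  [hotel, kilo, alpha, hotel]
Final RIGHT: [hotel, hotel, alpha, kilo]
i=0: L=hotel R=hotel -> agree -> hotel
i=1: L=kilo=BASE, R=hotel -> take RIGHT -> hotel
i=2: L=alpha R=alpha -> agree -> alpha
i=3: BASE=foxtrot L=hotel R=kilo all differ -> CONFLICT
Index 0 -> hotel

Answer: hotel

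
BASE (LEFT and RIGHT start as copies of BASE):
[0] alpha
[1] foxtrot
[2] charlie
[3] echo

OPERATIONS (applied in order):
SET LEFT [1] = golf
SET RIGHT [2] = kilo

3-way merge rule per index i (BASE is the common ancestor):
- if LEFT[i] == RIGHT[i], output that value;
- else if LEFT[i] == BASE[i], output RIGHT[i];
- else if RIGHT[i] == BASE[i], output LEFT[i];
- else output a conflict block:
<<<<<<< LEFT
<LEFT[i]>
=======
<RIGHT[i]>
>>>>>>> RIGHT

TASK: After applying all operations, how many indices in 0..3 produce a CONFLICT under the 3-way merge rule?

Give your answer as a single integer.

Final LEFT:  [alpha, golf, charlie, echo]
Final RIGHT: [alpha, foxtrot, kilo, echo]
i=0: L=alpha R=alpha -> agree -> alpha
i=1: L=golf, R=foxtrot=BASE -> take LEFT -> golf
i=2: L=charlie=BASE, R=kilo -> take RIGHT -> kilo
i=3: L=echo R=echo -> agree -> echo
Conflict count: 0

Answer: 0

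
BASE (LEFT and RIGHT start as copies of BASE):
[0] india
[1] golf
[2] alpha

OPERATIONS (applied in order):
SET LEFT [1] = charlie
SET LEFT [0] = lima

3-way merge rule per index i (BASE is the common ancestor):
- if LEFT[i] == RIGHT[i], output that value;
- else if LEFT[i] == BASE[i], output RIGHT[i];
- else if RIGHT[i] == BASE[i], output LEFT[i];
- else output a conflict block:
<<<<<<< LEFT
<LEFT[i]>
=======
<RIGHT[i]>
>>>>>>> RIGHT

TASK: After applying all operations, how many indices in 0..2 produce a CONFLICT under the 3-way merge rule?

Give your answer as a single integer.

Final LEFT:  [lima, charlie, alpha]
Final RIGHT: [india, golf, alpha]
i=0: L=lima, R=india=BASE -> take LEFT -> lima
i=1: L=charlie, R=golf=BASE -> take LEFT -> charlie
i=2: L=alpha R=alpha -> agree -> alpha
Conflict count: 0

Answer: 0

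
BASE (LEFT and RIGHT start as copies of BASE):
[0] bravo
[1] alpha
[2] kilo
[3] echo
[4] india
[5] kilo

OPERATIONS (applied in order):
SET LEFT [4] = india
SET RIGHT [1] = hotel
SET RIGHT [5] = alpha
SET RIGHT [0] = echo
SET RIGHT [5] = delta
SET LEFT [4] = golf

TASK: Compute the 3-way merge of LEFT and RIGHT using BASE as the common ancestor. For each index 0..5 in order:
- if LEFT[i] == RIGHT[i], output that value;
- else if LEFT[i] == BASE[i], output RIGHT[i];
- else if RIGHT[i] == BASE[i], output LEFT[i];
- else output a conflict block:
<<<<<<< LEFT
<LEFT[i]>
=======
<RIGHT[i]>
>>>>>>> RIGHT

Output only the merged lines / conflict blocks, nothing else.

Answer: echo
hotel
kilo
echo
golf
delta

Derivation:
Final LEFT:  [bravo, alpha, kilo, echo, golf, kilo]
Final RIGHT: [echo, hotel, kilo, echo, india, delta]
i=0: L=bravo=BASE, R=echo -> take RIGHT -> echo
i=1: L=alpha=BASE, R=hotel -> take RIGHT -> hotel
i=2: L=kilo R=kilo -> agree -> kilo
i=3: L=echo R=echo -> agree -> echo
i=4: L=golf, R=india=BASE -> take LEFT -> golf
i=5: L=kilo=BASE, R=delta -> take RIGHT -> delta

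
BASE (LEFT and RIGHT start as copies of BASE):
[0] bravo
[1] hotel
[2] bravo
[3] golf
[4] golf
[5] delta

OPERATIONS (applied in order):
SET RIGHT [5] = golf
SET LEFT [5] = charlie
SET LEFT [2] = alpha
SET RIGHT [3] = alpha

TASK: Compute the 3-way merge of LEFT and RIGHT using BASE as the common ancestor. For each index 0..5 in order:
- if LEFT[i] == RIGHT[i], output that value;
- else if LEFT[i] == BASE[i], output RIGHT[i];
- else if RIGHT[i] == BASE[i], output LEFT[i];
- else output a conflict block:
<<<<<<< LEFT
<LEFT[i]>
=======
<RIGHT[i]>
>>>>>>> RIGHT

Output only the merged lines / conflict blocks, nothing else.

Final LEFT:  [bravo, hotel, alpha, golf, golf, charlie]
Final RIGHT: [bravo, hotel, bravo, alpha, golf, golf]
i=0: L=bravo R=bravo -> agree -> bravo
i=1: L=hotel R=hotel -> agree -> hotel
i=2: L=alpha, R=bravo=BASE -> take LEFT -> alpha
i=3: L=golf=BASE, R=alpha -> take RIGHT -> alpha
i=4: L=golf R=golf -> agree -> golf
i=5: BASE=delta L=charlie R=golf all differ -> CONFLICT

Answer: bravo
hotel
alpha
alpha
golf
<<<<<<< LEFT
charlie
=======
golf
>>>>>>> RIGHT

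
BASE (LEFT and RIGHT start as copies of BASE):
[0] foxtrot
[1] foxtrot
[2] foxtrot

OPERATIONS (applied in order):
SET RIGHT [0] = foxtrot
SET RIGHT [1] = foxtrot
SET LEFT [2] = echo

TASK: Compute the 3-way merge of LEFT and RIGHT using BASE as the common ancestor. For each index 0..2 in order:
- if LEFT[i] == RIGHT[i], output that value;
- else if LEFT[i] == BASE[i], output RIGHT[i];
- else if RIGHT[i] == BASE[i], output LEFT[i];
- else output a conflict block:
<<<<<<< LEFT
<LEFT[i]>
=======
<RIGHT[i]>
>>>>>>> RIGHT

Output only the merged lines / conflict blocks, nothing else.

Answer: foxtrot
foxtrot
echo

Derivation:
Final LEFT:  [foxtrot, foxtrot, echo]
Final RIGHT: [foxtrot, foxtrot, foxtrot]
i=0: L=foxtrot R=foxtrot -> agree -> foxtrot
i=1: L=foxtrot R=foxtrot -> agree -> foxtrot
i=2: L=echo, R=foxtrot=BASE -> take LEFT -> echo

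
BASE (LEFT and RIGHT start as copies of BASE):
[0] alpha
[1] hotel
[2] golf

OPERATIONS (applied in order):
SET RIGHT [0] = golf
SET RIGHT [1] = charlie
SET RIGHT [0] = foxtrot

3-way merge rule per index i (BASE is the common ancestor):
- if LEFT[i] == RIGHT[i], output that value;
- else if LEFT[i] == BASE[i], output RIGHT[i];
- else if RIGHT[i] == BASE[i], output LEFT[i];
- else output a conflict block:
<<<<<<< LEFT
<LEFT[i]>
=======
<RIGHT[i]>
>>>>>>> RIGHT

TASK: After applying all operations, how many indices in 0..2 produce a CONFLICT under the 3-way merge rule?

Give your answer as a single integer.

Final LEFT:  [alpha, hotel, golf]
Final RIGHT: [foxtrot, charlie, golf]
i=0: L=alpha=BASE, R=foxtrot -> take RIGHT -> foxtrot
i=1: L=hotel=BASE, R=charlie -> take RIGHT -> charlie
i=2: L=golf R=golf -> agree -> golf
Conflict count: 0

Answer: 0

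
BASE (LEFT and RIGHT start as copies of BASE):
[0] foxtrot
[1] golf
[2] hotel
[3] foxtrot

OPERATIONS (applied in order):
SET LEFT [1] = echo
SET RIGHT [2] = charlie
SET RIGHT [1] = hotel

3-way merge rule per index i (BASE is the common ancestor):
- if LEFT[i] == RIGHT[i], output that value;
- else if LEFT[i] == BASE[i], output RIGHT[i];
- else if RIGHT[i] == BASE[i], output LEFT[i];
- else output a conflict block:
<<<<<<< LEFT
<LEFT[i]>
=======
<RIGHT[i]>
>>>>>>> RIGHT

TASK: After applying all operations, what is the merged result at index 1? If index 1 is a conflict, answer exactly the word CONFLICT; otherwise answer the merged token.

Answer: CONFLICT

Derivation:
Final LEFT:  [foxtrot, echo, hotel, foxtrot]
Final RIGHT: [foxtrot, hotel, charlie, foxtrot]
i=0: L=foxtrot R=foxtrot -> agree -> foxtrot
i=1: BASE=golf L=echo R=hotel all differ -> CONFLICT
i=2: L=hotel=BASE, R=charlie -> take RIGHT -> charlie
i=3: L=foxtrot R=foxtrot -> agree -> foxtrot
Index 1 -> CONFLICT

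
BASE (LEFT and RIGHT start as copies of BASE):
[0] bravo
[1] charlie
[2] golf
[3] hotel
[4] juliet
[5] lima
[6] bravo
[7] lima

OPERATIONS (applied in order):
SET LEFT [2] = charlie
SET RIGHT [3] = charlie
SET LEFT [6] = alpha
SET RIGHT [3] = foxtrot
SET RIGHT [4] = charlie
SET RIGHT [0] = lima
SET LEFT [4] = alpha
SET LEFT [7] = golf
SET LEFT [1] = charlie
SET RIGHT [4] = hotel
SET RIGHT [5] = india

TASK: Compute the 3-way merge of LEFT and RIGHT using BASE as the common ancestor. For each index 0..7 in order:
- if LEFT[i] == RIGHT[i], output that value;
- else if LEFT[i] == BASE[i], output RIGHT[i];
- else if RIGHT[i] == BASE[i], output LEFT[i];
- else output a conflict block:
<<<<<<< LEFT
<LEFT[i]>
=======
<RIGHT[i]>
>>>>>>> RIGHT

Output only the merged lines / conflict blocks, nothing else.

Answer: lima
charlie
charlie
foxtrot
<<<<<<< LEFT
alpha
=======
hotel
>>>>>>> RIGHT
india
alpha
golf

Derivation:
Final LEFT:  [bravo, charlie, charlie, hotel, alpha, lima, alpha, golf]
Final RIGHT: [lima, charlie, golf, foxtrot, hotel, india, bravo, lima]
i=0: L=bravo=BASE, R=lima -> take RIGHT -> lima
i=1: L=charlie R=charlie -> agree -> charlie
i=2: L=charlie, R=golf=BASE -> take LEFT -> charlie
i=3: L=hotel=BASE, R=foxtrot -> take RIGHT -> foxtrot
i=4: BASE=juliet L=alpha R=hotel all differ -> CONFLICT
i=5: L=lima=BASE, R=india -> take RIGHT -> india
i=6: L=alpha, R=bravo=BASE -> take LEFT -> alpha
i=7: L=golf, R=lima=BASE -> take LEFT -> golf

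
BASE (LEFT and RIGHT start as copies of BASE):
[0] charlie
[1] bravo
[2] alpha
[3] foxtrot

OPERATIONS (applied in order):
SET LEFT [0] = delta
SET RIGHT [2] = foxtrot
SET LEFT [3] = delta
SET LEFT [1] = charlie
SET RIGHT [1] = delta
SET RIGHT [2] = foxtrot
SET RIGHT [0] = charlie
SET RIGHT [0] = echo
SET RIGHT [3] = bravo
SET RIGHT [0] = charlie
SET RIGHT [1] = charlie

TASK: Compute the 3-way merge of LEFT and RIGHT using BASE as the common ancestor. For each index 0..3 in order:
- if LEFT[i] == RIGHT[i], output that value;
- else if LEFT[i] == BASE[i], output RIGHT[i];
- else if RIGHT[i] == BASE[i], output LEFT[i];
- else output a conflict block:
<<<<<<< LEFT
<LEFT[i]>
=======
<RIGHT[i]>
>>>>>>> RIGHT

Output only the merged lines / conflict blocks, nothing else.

Answer: delta
charlie
foxtrot
<<<<<<< LEFT
delta
=======
bravo
>>>>>>> RIGHT

Derivation:
Final LEFT:  [delta, charlie, alpha, delta]
Final RIGHT: [charlie, charlie, foxtrot, bravo]
i=0: L=delta, R=charlie=BASE -> take LEFT -> delta
i=1: L=charlie R=charlie -> agree -> charlie
i=2: L=alpha=BASE, R=foxtrot -> take RIGHT -> foxtrot
i=3: BASE=foxtrot L=delta R=bravo all differ -> CONFLICT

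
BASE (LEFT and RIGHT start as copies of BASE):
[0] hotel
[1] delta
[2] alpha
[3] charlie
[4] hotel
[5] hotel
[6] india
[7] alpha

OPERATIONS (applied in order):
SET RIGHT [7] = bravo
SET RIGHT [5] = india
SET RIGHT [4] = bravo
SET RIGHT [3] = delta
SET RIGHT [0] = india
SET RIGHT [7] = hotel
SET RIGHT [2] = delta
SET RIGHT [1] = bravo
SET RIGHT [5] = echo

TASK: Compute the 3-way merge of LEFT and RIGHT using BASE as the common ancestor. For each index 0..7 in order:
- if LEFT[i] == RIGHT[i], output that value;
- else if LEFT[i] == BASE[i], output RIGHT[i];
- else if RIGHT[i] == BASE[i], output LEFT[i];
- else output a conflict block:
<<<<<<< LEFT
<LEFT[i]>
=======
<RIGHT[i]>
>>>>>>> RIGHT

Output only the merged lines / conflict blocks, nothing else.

Answer: india
bravo
delta
delta
bravo
echo
india
hotel

Derivation:
Final LEFT:  [hotel, delta, alpha, charlie, hotel, hotel, india, alpha]
Final RIGHT: [india, bravo, delta, delta, bravo, echo, india, hotel]
i=0: L=hotel=BASE, R=india -> take RIGHT -> india
i=1: L=delta=BASE, R=bravo -> take RIGHT -> bravo
i=2: L=alpha=BASE, R=delta -> take RIGHT -> delta
i=3: L=charlie=BASE, R=delta -> take RIGHT -> delta
i=4: L=hotel=BASE, R=bravo -> take RIGHT -> bravo
i=5: L=hotel=BASE, R=echo -> take RIGHT -> echo
i=6: L=india R=india -> agree -> india
i=7: L=alpha=BASE, R=hotel -> take RIGHT -> hotel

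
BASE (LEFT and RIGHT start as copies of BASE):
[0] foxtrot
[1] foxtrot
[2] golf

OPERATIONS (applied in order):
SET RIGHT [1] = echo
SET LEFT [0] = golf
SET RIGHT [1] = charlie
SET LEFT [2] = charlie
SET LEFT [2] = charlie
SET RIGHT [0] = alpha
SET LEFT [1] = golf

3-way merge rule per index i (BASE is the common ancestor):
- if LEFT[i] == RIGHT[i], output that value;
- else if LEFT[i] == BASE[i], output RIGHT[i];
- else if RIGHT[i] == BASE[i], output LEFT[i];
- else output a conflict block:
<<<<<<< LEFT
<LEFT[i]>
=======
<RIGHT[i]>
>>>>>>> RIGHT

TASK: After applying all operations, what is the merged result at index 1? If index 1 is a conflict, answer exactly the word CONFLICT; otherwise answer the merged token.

Final LEFT:  [golf, golf, charlie]
Final RIGHT: [alpha, charlie, golf]
i=0: BASE=foxtrot L=golf R=alpha all differ -> CONFLICT
i=1: BASE=foxtrot L=golf R=charlie all differ -> CONFLICT
i=2: L=charlie, R=golf=BASE -> take LEFT -> charlie
Index 1 -> CONFLICT

Answer: CONFLICT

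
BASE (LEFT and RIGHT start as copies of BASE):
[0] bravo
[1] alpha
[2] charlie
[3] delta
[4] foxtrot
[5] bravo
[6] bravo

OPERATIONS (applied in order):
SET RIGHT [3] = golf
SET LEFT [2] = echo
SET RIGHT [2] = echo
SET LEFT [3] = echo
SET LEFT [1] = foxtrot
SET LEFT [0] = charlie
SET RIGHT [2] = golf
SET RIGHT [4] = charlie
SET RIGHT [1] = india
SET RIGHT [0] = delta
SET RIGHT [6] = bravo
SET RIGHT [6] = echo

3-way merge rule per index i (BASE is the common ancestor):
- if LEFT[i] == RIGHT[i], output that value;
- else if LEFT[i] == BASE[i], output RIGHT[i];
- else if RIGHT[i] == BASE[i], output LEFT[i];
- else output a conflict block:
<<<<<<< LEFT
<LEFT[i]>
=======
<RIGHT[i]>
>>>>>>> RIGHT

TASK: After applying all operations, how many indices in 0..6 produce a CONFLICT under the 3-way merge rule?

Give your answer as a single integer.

Final LEFT:  [charlie, foxtrot, echo, echo, foxtrot, bravo, bravo]
Final RIGHT: [delta, india, golf, golf, charlie, bravo, echo]
i=0: BASE=bravo L=charlie R=delta all differ -> CONFLICT
i=1: BASE=alpha L=foxtrot R=india all differ -> CONFLICT
i=2: BASE=charlie L=echo R=golf all differ -> CONFLICT
i=3: BASE=delta L=echo R=golf all differ -> CONFLICT
i=4: L=foxtrot=BASE, R=charlie -> take RIGHT -> charlie
i=5: L=bravo R=bravo -> agree -> bravo
i=6: L=bravo=BASE, R=echo -> take RIGHT -> echo
Conflict count: 4

Answer: 4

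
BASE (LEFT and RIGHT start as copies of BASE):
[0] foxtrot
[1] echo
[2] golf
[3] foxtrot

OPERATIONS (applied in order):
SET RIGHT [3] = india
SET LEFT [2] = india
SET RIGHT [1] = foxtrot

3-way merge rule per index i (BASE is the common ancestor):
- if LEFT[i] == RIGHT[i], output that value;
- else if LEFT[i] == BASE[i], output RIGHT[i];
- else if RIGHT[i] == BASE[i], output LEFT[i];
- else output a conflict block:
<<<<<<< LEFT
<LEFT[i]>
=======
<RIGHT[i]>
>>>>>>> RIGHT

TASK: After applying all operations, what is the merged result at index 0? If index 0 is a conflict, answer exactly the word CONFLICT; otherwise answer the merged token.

Final LEFT:  [foxtrot, echo, india, foxtrot]
Final RIGHT: [foxtrot, foxtrot, golf, india]
i=0: L=foxtrot R=foxtrot -> agree -> foxtrot
i=1: L=echo=BASE, R=foxtrot -> take RIGHT -> foxtrot
i=2: L=india, R=golf=BASE -> take LEFT -> india
i=3: L=foxtrot=BASE, R=india -> take RIGHT -> india
Index 0 -> foxtrot

Answer: foxtrot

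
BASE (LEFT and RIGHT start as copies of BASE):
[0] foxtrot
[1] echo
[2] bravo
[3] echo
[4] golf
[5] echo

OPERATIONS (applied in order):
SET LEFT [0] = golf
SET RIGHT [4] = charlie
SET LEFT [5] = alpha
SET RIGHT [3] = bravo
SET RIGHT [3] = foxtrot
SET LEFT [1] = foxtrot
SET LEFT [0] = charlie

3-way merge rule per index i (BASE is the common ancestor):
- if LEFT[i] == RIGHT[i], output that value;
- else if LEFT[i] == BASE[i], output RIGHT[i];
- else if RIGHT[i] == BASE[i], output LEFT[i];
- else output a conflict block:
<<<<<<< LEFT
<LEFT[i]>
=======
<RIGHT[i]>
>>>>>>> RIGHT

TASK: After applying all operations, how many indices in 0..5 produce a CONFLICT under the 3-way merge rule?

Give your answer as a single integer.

Answer: 0

Derivation:
Final LEFT:  [charlie, foxtrot, bravo, echo, golf, alpha]
Final RIGHT: [foxtrot, echo, bravo, foxtrot, charlie, echo]
i=0: L=charlie, R=foxtrot=BASE -> take LEFT -> charlie
i=1: L=foxtrot, R=echo=BASE -> take LEFT -> foxtrot
i=2: L=bravo R=bravo -> agree -> bravo
i=3: L=echo=BASE, R=foxtrot -> take RIGHT -> foxtrot
i=4: L=golf=BASE, R=charlie -> take RIGHT -> charlie
i=5: L=alpha, R=echo=BASE -> take LEFT -> alpha
Conflict count: 0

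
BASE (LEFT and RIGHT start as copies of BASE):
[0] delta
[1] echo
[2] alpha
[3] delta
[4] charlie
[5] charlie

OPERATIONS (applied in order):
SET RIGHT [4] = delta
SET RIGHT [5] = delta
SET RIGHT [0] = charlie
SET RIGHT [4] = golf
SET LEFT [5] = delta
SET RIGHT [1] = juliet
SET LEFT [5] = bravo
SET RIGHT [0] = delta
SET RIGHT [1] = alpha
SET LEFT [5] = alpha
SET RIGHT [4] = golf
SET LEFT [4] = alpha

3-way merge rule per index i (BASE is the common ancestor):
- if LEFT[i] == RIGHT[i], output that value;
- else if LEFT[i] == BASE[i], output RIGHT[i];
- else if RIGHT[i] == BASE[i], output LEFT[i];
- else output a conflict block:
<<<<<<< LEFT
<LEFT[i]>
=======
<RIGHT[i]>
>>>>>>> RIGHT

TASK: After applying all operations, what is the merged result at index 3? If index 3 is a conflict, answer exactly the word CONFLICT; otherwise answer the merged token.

Answer: delta

Derivation:
Final LEFT:  [delta, echo, alpha, delta, alpha, alpha]
Final RIGHT: [delta, alpha, alpha, delta, golf, delta]
i=0: L=delta R=delta -> agree -> delta
i=1: L=echo=BASE, R=alpha -> take RIGHT -> alpha
i=2: L=alpha R=alpha -> agree -> alpha
i=3: L=delta R=delta -> agree -> delta
i=4: BASE=charlie L=alpha R=golf all differ -> CONFLICT
i=5: BASE=charlie L=alpha R=delta all differ -> CONFLICT
Index 3 -> delta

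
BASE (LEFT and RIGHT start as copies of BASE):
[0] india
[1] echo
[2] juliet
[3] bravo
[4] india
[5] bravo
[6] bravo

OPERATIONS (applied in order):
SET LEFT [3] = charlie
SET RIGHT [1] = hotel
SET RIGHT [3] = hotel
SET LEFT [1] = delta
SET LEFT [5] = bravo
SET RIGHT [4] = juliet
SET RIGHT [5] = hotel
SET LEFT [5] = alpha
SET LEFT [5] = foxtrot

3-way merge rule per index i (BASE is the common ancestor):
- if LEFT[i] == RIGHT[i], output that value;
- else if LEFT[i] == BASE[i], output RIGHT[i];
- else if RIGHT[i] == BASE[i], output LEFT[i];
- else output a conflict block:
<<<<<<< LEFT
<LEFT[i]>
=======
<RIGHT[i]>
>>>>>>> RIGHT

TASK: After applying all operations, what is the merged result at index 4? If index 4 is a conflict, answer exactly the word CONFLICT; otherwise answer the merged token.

Final LEFT:  [india, delta, juliet, charlie, india, foxtrot, bravo]
Final RIGHT: [india, hotel, juliet, hotel, juliet, hotel, bravo]
i=0: L=india R=india -> agree -> india
i=1: BASE=echo L=delta R=hotel all differ -> CONFLICT
i=2: L=juliet R=juliet -> agree -> juliet
i=3: BASE=bravo L=charlie R=hotel all differ -> CONFLICT
i=4: L=india=BASE, R=juliet -> take RIGHT -> juliet
i=5: BASE=bravo L=foxtrot R=hotel all differ -> CONFLICT
i=6: L=bravo R=bravo -> agree -> bravo
Index 4 -> juliet

Answer: juliet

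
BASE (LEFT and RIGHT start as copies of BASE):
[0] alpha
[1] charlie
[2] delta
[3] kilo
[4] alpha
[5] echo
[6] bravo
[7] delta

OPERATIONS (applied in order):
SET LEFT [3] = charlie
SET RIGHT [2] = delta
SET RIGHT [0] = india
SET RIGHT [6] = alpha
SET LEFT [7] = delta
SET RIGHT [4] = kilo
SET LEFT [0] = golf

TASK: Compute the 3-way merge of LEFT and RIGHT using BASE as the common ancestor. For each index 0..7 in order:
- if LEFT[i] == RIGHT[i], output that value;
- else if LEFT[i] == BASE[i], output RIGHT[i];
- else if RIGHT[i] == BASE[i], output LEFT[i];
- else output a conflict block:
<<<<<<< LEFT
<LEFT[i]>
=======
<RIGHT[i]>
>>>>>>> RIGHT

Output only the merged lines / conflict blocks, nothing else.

Answer: <<<<<<< LEFT
golf
=======
india
>>>>>>> RIGHT
charlie
delta
charlie
kilo
echo
alpha
delta

Derivation:
Final LEFT:  [golf, charlie, delta, charlie, alpha, echo, bravo, delta]
Final RIGHT: [india, charlie, delta, kilo, kilo, echo, alpha, delta]
i=0: BASE=alpha L=golf R=india all differ -> CONFLICT
i=1: L=charlie R=charlie -> agree -> charlie
i=2: L=delta R=delta -> agree -> delta
i=3: L=charlie, R=kilo=BASE -> take LEFT -> charlie
i=4: L=alpha=BASE, R=kilo -> take RIGHT -> kilo
i=5: L=echo R=echo -> agree -> echo
i=6: L=bravo=BASE, R=alpha -> take RIGHT -> alpha
i=7: L=delta R=delta -> agree -> delta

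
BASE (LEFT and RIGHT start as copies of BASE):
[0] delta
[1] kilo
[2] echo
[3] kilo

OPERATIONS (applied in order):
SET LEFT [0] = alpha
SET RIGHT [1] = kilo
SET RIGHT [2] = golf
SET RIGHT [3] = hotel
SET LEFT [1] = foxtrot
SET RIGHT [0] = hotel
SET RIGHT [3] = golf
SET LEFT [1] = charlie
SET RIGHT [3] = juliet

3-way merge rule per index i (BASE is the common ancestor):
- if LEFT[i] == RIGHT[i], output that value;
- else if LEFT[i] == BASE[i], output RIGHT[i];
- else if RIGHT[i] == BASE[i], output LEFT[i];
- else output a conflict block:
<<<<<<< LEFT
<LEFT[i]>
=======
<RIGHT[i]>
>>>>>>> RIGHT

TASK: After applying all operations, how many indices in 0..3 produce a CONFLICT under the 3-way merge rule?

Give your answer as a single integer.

Answer: 1

Derivation:
Final LEFT:  [alpha, charlie, echo, kilo]
Final RIGHT: [hotel, kilo, golf, juliet]
i=0: BASE=delta L=alpha R=hotel all differ -> CONFLICT
i=1: L=charlie, R=kilo=BASE -> take LEFT -> charlie
i=2: L=echo=BASE, R=golf -> take RIGHT -> golf
i=3: L=kilo=BASE, R=juliet -> take RIGHT -> juliet
Conflict count: 1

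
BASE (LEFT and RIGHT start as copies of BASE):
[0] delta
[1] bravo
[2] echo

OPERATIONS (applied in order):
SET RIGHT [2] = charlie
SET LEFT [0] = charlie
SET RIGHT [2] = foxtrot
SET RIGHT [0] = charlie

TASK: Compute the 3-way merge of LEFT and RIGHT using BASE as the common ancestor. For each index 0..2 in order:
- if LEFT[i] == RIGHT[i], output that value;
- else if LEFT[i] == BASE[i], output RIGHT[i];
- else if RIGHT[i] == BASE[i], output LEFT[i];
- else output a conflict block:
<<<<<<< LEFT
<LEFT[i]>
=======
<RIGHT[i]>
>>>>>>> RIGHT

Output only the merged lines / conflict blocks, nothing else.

Final LEFT:  [charlie, bravo, echo]
Final RIGHT: [charlie, bravo, foxtrot]
i=0: L=charlie R=charlie -> agree -> charlie
i=1: L=bravo R=bravo -> agree -> bravo
i=2: L=echo=BASE, R=foxtrot -> take RIGHT -> foxtrot

Answer: charlie
bravo
foxtrot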